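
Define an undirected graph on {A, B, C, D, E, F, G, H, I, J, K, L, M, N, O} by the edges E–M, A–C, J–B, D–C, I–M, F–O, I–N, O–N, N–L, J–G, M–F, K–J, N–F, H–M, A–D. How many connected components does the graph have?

3

Component: {A, C, D}
Component: {B, G, J, K}
Component: {E, F, H, I, L, M, N, O}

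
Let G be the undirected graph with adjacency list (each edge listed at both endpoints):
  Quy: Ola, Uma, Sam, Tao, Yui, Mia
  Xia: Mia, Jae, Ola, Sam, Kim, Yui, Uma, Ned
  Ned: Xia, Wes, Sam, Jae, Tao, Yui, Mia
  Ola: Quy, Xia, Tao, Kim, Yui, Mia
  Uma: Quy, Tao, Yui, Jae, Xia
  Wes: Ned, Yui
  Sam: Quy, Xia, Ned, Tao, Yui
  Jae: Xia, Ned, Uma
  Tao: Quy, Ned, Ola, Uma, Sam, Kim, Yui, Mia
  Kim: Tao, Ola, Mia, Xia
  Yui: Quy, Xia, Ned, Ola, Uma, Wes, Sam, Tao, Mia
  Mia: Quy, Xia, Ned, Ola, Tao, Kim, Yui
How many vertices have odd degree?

6

Degrees: Quy:6, Xia:8, Ned:7, Ola:6, Uma:5, Wes:2, Sam:5, Jae:3, Tao:8, Kim:4, Yui:9, Mia:7
Odd-degree vertices: Ned, Uma, Sam, Jae, Yui, Mia.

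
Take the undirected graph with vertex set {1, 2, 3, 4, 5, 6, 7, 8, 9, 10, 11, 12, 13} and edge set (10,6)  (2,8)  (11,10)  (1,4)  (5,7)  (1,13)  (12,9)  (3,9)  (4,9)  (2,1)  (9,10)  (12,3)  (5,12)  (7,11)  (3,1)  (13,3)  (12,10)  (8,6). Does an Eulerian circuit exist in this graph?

Degrees: 1:4, 2:2, 3:4, 4:2, 5:2, 6:2, 7:2, 8:2, 9:4, 10:4, 11:2, 12:4, 13:2
All degrees are even and the non-isolated vertices are connected — an Eulerian circuit exists.

Yes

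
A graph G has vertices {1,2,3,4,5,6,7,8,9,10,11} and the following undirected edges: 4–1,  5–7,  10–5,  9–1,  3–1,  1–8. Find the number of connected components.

5

Component: {2}
Component: {6}
Component: {11}
Component: {5, 7, 10}
Component: {1, 3, 4, 8, 9}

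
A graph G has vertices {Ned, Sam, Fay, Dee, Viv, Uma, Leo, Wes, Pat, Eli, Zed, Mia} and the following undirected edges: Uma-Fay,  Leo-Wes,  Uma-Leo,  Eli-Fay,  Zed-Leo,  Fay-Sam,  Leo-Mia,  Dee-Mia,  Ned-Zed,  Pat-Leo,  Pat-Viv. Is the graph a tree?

Yes

The graph has 12 vertices and 11 edges.
Connected and |E| = |V| - 1, which characterizes a tree.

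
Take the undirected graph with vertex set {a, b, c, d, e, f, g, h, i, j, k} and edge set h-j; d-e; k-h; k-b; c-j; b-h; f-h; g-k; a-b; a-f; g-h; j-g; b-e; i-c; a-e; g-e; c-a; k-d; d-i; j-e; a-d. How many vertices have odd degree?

4

Degrees: a:5, b:4, c:3, d:4, e:5, f:2, g:4, h:5, i:2, j:4, k:4
Odd-degree vertices: a, c, e, h.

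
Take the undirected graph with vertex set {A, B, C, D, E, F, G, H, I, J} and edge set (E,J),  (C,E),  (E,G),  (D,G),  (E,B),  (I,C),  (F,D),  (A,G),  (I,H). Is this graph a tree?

|V| = 10, |E| = 9.
Connected and |E| = |V| - 1, which characterizes a tree.

Yes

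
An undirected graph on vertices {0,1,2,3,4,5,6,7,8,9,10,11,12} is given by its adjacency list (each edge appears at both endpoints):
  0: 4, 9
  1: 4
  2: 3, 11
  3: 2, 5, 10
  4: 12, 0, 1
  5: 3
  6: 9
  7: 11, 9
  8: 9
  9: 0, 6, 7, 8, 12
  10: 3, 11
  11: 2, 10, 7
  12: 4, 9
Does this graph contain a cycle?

The graph has 13 vertices, 14 edges, and 1 connected component.
Since 14 > 13 - 1, a cycle must exist; for instance 0-4-12-9-0.

Yes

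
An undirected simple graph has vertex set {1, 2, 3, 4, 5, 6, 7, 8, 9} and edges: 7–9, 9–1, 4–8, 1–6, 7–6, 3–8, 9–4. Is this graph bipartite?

Yes

Color {2, 5, 6, 8, 9} black and {1, 3, 4, 7} white. No edge joins two same-colored vertices, so the graph is bipartite.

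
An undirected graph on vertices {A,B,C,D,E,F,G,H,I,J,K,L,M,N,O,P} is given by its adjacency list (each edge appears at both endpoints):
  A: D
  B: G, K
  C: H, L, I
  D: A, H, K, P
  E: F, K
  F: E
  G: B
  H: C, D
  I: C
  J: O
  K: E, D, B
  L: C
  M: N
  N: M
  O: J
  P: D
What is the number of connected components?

Component: {J, O}
Component: {M, N}
Component: {A, B, C, D, E, F, G, H, I, K, L, P}

3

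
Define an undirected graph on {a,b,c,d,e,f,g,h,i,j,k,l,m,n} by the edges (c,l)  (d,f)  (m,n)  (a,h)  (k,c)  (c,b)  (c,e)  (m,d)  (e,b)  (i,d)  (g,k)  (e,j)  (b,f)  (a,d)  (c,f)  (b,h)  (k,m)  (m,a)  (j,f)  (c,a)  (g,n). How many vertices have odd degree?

Degrees: a:4, b:4, c:6, d:4, e:3, f:4, g:2, h:2, i:1, j:2, k:3, l:1, m:4, n:2
Odd-degree vertices: e, i, k, l.

4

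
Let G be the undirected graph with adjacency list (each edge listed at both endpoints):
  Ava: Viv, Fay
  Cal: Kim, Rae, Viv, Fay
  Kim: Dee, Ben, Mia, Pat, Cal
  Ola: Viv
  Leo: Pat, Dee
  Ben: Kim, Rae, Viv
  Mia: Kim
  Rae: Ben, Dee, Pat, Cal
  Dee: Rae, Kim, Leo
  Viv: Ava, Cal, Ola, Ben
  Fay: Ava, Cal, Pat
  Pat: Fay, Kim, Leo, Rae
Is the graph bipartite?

Yes

A valid 2-coloring puts {Kim, Leo, Rae, Viv, Fay} on one side and {Ava, Cal, Ola, Ben, Mia, Dee, Pat} on the other; every edge crosses between the two sides.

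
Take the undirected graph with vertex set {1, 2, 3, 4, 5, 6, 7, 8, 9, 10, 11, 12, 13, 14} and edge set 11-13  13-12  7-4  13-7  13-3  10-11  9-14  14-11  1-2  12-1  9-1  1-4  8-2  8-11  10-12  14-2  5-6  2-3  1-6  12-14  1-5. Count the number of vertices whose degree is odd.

Degrees: 1:6, 2:4, 3:2, 4:2, 5:2, 6:2, 7:2, 8:2, 9:2, 10:2, 11:4, 12:4, 13:4, 14:4
Odd-degree vertices: none.

0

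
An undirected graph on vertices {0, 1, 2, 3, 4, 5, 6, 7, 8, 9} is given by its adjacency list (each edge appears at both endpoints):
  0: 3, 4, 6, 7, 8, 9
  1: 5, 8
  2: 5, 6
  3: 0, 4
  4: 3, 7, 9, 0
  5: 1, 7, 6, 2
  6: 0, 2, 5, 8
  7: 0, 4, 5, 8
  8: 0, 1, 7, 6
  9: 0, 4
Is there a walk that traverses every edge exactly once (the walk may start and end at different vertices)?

Yes

Degrees: 0:6, 1:2, 2:2, 3:2, 4:4, 5:4, 6:4, 7:4, 8:4, 9:2
Odd-degree vertices: none (0 total).
The non-isolated vertices are connected and exactly 0 have odd degree, so an Eulerian trail exists.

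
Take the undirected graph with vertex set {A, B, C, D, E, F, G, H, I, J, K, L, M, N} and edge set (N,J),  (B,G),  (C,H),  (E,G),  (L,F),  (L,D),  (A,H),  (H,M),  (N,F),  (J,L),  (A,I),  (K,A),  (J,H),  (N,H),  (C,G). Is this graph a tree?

No

The graph has 14 vertices and 15 edges.
A tree on 14 vertices has exactly 13 edges; this graph has 15, so it contains a cycle and is not a tree.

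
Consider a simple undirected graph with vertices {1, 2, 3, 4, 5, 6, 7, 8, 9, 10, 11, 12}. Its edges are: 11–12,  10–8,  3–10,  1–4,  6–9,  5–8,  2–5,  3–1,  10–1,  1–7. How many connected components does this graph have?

Component: {6, 9}
Component: {11, 12}
Component: {1, 2, 3, 4, 5, 7, 8, 10}

3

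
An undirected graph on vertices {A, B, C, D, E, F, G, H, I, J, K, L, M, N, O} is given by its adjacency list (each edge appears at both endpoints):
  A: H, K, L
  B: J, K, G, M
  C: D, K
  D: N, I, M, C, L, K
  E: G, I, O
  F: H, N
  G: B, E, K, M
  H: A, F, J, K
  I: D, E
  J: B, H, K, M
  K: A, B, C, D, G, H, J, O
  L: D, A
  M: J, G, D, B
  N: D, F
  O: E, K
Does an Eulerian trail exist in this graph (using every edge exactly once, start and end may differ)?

Yes

Degrees: A:3, B:4, C:2, D:6, E:3, F:2, G:4, H:4, I:2, J:4, K:8, L:2, M:4, N:2, O:2
Odd-degree vertices: A, E (2 total).
With 2 odd-degree vertices and all edges in one connected piece, an Eulerian trail exists (from A to E).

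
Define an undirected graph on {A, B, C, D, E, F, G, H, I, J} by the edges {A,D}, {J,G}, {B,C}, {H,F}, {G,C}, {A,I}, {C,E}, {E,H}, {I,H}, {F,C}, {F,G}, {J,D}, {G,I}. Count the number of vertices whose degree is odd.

Degrees: A:2, B:1, C:4, D:2, E:2, F:3, G:4, H:3, I:3, J:2
Odd-degree vertices: B, F, H, I.

4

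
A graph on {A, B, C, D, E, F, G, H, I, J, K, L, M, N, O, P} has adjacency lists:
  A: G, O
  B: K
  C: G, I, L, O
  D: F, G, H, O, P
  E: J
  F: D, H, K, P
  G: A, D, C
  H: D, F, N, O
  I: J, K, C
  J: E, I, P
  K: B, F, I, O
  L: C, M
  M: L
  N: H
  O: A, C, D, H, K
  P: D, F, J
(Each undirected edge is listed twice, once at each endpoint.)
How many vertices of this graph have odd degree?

10

Degrees: A:2, B:1, C:4, D:5, E:1, F:4, G:3, H:4, I:3, J:3, K:4, L:2, M:1, N:1, O:5, P:3
Odd-degree vertices: B, D, E, G, I, J, M, N, O, P.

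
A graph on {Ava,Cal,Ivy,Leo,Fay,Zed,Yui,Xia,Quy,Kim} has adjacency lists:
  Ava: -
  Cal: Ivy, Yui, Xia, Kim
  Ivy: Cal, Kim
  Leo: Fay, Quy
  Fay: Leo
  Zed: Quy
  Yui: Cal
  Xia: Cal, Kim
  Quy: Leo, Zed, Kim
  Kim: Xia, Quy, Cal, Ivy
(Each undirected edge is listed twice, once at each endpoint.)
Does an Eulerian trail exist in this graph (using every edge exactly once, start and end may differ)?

No

Degrees: Ava:0, Cal:4, Ivy:2, Leo:2, Fay:1, Zed:1, Yui:1, Xia:2, Quy:3, Kim:4
Odd-degree vertices: Fay, Zed, Yui, Quy (4 total).
An Eulerian trail requires 0 or 2 odd-degree vertices; here there are 4.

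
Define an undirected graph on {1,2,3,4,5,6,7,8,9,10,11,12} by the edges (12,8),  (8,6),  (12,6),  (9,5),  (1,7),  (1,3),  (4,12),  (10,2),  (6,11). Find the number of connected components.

4

Component: {2, 10}
Component: {5, 9}
Component: {1, 3, 7}
Component: {4, 6, 8, 11, 12}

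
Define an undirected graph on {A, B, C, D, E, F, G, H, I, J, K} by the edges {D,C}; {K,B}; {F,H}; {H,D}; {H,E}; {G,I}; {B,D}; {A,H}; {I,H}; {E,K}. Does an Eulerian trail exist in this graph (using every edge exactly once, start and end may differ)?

No

Degrees: A:1, B:2, C:1, D:3, E:2, F:1, G:1, H:5, I:2, J:0, K:2
Odd-degree vertices: A, C, D, F, G, H (6 total).
An Eulerian trail requires 0 or 2 odd-degree vertices; here there are 6.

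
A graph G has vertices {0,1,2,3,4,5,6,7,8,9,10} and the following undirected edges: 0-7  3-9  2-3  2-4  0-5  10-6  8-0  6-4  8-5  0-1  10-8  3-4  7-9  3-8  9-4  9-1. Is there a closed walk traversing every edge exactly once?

Yes

Degrees: 0:4, 1:2, 2:2, 3:4, 4:4, 5:2, 6:2, 7:2, 8:4, 9:4, 10:2
Every vertex has even degree and the edges form a single connected piece, so an Eulerian circuit exists.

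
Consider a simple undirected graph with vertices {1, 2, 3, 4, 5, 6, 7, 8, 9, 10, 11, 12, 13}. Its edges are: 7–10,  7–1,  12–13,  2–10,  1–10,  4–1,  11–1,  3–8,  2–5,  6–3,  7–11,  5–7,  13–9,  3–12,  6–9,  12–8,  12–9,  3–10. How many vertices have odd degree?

Degrees: 1:4, 2:2, 3:4, 4:1, 5:2, 6:2, 7:4, 8:2, 9:3, 10:4, 11:2, 12:4, 13:2
Odd-degree vertices: 4, 9.

2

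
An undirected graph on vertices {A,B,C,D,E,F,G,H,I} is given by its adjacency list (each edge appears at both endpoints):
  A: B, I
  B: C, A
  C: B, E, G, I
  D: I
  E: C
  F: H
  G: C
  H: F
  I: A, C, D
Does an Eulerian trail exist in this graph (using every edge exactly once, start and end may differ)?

Degrees: A:2, B:2, C:4, D:1, E:1, F:1, G:1, H:1, I:3
Odd-degree vertices: D, E, F, G, H, I (6 total).
With 6 odd-degree vertices (more than two), no single trail can use every edge.

No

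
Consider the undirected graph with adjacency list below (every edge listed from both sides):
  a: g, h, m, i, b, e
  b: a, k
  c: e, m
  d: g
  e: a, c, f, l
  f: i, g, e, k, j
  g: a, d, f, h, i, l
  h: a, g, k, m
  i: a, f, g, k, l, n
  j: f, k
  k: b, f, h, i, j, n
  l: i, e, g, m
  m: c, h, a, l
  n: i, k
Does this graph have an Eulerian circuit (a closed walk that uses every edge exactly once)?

No

Degrees: a:6, b:2, c:2, d:1, e:4, f:5, g:6, h:4, i:6, j:2, k:6, l:4, m:4, n:2
Vertices with odd degree: d, f. An Eulerian circuit requires all degrees even.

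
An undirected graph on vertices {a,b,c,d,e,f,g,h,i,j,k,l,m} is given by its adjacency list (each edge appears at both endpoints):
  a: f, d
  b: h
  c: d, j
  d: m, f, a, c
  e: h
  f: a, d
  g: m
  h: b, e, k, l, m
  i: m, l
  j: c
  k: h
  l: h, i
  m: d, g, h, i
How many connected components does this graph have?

1

Component: {a, b, c, d, e, f, g, h, i, j, k, l, m}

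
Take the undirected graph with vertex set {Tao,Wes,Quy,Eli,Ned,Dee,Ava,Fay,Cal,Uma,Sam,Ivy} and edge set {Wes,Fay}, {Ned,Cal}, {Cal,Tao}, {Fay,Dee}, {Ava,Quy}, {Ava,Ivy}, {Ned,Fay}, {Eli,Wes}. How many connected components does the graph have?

4

Component: {Uma}
Component: {Sam}
Component: {Quy, Ava, Ivy}
Component: {Tao, Wes, Eli, Ned, Dee, Fay, Cal}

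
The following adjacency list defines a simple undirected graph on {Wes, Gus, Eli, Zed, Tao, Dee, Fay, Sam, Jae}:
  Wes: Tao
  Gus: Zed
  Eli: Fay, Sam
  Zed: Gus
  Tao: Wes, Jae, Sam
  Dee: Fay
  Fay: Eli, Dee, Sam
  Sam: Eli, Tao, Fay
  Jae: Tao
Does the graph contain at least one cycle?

|V| = 9, |E| = 8, number of components = 2.
One cycle is Sam-Fay-Eli-Sam.

Yes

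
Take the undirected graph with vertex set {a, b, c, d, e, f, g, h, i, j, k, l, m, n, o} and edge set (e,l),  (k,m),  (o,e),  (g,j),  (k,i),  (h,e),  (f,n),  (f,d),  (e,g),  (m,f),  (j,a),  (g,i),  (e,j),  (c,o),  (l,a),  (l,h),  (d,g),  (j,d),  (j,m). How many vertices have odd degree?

8

Degrees: a:2, b:0, c:1, d:3, e:5, f:3, g:4, h:2, i:2, j:5, k:2, l:3, m:3, n:1, o:2
Odd-degree vertices: c, d, e, f, j, l, m, n.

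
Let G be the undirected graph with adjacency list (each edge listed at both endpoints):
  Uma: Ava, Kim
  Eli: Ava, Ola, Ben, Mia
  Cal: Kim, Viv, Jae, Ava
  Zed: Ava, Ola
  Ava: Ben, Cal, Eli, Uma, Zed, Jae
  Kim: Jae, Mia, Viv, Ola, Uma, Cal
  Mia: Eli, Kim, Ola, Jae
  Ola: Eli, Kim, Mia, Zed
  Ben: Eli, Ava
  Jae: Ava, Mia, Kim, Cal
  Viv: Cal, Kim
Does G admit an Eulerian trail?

Yes

Degrees: Uma:2, Eli:4, Cal:4, Zed:2, Ava:6, Kim:6, Mia:4, Ola:4, Ben:2, Jae:4, Viv:2
Odd-degree vertices: none (0 total).
The non-isolated vertices are connected and exactly 0 have odd degree, so an Eulerian trail exists.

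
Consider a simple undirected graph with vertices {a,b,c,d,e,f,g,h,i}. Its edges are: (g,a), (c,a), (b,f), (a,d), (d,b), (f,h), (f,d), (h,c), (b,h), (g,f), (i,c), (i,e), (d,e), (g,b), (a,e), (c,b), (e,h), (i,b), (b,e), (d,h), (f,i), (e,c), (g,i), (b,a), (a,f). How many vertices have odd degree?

4

Degrees: a:6, b:8, c:5, d:5, e:6, f:6, g:4, h:5, i:5
Odd-degree vertices: c, d, h, i.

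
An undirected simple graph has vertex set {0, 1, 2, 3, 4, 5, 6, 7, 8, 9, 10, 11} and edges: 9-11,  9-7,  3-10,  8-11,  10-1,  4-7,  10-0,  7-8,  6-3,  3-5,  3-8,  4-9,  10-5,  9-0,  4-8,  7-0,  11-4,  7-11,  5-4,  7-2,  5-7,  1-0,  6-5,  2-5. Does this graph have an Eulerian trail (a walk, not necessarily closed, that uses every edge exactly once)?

Yes

Degrees: 0:4, 1:2, 2:2, 3:4, 4:5, 5:6, 6:2, 7:7, 8:4, 9:4, 10:4, 11:4
Odd-degree vertices: 4, 7 (2 total).
The non-isolated vertices are connected and exactly 2 have odd degree, so an Eulerian trail exists (from 4 to 7).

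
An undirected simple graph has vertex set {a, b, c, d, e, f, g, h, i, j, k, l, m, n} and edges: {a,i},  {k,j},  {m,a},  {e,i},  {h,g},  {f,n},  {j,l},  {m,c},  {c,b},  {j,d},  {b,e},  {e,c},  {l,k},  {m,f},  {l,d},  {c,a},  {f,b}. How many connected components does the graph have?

3

Component: {g, h}
Component: {d, j, k, l}
Component: {a, b, c, e, f, i, m, n}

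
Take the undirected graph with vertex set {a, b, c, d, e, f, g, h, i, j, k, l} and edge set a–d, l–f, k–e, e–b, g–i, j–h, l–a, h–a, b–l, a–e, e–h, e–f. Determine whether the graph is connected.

No

Component: {c}
Component: {g, i}
Component: {a, b, d, e, f, h, j, k, l}
No edge joins these 3 groups, so the graph is disconnected.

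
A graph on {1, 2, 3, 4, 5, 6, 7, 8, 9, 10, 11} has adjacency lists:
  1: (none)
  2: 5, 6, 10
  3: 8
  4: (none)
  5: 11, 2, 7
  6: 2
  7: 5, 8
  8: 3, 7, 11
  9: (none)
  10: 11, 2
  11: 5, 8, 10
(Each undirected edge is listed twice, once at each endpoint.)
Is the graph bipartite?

A valid 2-coloring puts {1, 4, 5, 6, 8, 9, 10} on one side and {2, 3, 7, 11} on the other; every edge crosses between the two sides.

Yes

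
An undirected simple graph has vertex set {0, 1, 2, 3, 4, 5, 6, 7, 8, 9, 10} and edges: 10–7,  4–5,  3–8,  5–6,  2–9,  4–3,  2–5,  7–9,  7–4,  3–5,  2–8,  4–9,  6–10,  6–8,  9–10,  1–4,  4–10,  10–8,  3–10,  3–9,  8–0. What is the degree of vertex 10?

6

Neighbors of 10: 3, 4, 6, 7, 8, 9.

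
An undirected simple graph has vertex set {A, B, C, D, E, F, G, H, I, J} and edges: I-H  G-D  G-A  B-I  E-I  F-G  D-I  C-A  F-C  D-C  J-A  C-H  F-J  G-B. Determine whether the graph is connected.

Starting from A and exploring outward reaches every vertex (A, G, J, C, F, D, B, H, I, E); the graph is connected.

Yes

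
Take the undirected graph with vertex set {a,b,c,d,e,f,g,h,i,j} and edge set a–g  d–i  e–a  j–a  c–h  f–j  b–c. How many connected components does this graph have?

3

Component: {d, i}
Component: {b, c, h}
Component: {a, e, f, g, j}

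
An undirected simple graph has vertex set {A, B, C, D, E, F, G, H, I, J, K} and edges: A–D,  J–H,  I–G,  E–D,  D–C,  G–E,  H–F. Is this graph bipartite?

Color {B, D, G, H, K} black and {A, C, E, F, I, J} white. No edge joins two same-colored vertices, so the graph is bipartite.

Yes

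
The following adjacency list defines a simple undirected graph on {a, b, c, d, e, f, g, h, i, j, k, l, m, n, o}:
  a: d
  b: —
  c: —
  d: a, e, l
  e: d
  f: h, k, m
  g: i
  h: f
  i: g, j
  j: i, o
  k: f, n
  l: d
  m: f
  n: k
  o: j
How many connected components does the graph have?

Component: {b}
Component: {c}
Component: {a, d, e, l}
Component: {g, i, j, o}
Component: {f, h, k, m, n}

5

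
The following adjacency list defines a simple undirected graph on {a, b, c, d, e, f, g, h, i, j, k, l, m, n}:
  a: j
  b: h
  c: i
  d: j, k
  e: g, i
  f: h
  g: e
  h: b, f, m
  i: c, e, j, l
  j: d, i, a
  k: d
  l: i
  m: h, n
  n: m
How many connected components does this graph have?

2

Component: {b, f, h, m, n}
Component: {a, c, d, e, g, i, j, k, l}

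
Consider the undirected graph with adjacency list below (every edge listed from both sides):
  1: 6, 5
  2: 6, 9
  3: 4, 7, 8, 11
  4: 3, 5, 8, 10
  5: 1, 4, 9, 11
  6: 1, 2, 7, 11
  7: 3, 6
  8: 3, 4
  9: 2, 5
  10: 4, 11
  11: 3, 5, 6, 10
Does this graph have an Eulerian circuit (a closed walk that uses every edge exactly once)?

Yes

Degrees: 1:2, 2:2, 3:4, 4:4, 5:4, 6:4, 7:2, 8:2, 9:2, 10:2, 11:4
Every vertex has even degree and the edges form a single connected piece, so an Eulerian circuit exists.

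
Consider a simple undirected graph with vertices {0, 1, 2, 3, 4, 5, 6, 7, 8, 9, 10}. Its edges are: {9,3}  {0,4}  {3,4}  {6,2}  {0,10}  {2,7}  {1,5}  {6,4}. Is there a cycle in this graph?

No

|V| = 11, |E| = 8, number of components = 3.
Since 8 = 11 - 3, the graph is a forest and contains no cycle.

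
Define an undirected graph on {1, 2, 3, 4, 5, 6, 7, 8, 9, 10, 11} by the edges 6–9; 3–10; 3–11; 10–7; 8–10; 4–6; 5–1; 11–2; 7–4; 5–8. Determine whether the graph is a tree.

The graph has 11 vertices and 10 edges.
It is connected with exactly 10 edges, hence acyclic — it is a tree.

Yes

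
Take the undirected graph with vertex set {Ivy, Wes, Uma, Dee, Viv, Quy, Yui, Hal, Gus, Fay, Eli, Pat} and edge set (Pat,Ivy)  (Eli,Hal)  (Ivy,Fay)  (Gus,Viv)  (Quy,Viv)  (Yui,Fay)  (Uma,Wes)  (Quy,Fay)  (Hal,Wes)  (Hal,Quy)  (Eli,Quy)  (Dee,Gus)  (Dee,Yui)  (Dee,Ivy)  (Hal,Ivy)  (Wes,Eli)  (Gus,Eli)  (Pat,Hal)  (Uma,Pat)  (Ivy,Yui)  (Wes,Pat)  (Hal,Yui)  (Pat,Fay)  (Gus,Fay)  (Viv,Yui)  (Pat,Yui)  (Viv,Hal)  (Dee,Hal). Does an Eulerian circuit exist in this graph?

No

Degrees: Ivy:5, Wes:4, Uma:2, Dee:4, Viv:4, Quy:4, Yui:6, Hal:8, Gus:4, Fay:5, Eli:4, Pat:6
Vertices with odd degree: Ivy, Fay. An Eulerian circuit requires all degrees even.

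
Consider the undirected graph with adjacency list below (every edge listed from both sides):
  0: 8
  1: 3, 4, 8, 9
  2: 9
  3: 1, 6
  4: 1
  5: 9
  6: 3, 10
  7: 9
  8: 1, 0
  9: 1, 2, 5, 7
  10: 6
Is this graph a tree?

|V| = 11, |E| = 10.
It is connected with exactly 10 edges, hence acyclic — it is a tree.

Yes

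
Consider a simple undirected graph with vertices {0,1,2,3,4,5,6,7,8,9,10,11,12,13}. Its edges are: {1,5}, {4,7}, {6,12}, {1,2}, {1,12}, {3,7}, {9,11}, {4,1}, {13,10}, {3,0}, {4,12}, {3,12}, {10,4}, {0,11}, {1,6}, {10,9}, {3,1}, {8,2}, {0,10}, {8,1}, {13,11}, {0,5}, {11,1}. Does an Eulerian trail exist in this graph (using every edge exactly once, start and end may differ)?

Degrees: 0:4, 1:8, 2:2, 3:4, 4:4, 5:2, 6:2, 7:2, 8:2, 9:2, 10:4, 11:4, 12:4, 13:2
Odd-degree vertices: none (0 total).
With 0 odd-degree vertices and all edges in one connected piece, an Eulerian trail exists.

Yes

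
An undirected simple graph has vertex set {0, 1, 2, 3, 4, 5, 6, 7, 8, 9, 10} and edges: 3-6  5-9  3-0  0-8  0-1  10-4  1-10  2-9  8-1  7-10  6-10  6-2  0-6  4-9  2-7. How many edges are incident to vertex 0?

4

Neighbors of 0: 1, 3, 6, 8.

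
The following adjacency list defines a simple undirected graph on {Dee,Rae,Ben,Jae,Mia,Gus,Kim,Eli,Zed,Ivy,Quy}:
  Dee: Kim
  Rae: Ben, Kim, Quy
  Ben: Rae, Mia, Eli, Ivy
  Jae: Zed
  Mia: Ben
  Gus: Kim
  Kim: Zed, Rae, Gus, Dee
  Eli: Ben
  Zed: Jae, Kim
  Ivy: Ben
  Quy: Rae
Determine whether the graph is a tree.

Yes

|V| = 11, |E| = 10.
It is connected with exactly 10 edges, hence acyclic — it is a tree.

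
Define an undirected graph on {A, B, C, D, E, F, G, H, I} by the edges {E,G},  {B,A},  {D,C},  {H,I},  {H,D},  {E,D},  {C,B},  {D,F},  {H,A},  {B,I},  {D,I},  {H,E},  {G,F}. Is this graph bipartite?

H-D-I-H is an odd cycle (length 3), and a bipartite graph can contain only even cycles.

No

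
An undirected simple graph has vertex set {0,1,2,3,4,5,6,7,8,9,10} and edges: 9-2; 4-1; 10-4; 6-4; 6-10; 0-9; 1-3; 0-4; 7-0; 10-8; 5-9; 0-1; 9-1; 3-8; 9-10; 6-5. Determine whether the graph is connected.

Starting from 0 and exploring outward reaches every vertex (0, 4, 7, 9, 1, 10, 6, 2, 5, 3, 8); the graph is connected.

Yes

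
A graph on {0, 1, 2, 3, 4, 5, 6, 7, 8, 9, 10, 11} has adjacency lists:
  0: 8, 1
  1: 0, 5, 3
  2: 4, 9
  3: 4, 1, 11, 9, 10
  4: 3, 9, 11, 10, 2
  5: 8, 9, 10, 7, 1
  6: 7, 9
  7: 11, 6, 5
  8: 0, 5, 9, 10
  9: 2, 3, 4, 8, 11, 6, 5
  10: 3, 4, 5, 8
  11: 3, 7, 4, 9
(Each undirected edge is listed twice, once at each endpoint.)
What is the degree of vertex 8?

Neighbors of 8: 0, 5, 9, 10.

4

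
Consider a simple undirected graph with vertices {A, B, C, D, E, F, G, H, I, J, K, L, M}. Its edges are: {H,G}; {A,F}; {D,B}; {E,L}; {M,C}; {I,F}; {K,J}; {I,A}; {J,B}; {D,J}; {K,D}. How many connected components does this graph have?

5

Component: {C, M}
Component: {E, L}
Component: {G, H}
Component: {A, F, I}
Component: {B, D, J, K}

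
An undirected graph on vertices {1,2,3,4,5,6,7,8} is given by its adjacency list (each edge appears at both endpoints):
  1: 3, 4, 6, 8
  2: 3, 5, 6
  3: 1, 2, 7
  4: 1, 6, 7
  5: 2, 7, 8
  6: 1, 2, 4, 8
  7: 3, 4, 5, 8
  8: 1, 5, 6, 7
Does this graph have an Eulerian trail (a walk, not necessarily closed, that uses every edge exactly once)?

No

Degrees: 1:4, 2:3, 3:3, 4:3, 5:3, 6:4, 7:4, 8:4
Odd-degree vertices: 2, 3, 4, 5 (4 total).
An Eulerian trail requires 0 or 2 odd-degree vertices; here there are 4.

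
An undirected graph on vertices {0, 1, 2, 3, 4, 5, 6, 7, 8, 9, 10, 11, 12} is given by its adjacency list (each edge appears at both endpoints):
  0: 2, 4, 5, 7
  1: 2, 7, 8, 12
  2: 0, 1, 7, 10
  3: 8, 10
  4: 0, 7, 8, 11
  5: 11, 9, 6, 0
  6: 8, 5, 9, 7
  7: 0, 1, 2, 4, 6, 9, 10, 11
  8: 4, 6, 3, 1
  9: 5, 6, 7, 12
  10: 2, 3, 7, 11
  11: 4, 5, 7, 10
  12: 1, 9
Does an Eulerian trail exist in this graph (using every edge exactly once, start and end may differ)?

Degrees: 0:4, 1:4, 2:4, 3:2, 4:4, 5:4, 6:4, 7:8, 8:4, 9:4, 10:4, 11:4, 12:2
Odd-degree vertices: none (0 total).
The non-isolated vertices are connected and exactly 0 have odd degree, so an Eulerian trail exists.

Yes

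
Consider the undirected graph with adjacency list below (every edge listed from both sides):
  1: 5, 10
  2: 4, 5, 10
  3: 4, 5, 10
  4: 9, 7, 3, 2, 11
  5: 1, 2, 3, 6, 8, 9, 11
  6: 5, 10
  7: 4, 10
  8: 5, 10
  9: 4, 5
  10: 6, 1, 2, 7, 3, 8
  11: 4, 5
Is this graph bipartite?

Yes

Color {4, 5, 10} black and {1, 2, 3, 6, 7, 8, 9, 11} white. No edge joins two same-colored vertices, so the graph is bipartite.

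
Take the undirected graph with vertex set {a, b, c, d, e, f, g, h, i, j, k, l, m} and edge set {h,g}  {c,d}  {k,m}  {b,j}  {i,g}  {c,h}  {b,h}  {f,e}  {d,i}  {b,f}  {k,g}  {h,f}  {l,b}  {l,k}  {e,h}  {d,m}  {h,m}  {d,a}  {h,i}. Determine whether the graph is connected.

Yes

A breadth-first search from a visits a, d, c, m, i, h, k, g, b, e, f, l, j — all 13 vertices — so the graph is connected.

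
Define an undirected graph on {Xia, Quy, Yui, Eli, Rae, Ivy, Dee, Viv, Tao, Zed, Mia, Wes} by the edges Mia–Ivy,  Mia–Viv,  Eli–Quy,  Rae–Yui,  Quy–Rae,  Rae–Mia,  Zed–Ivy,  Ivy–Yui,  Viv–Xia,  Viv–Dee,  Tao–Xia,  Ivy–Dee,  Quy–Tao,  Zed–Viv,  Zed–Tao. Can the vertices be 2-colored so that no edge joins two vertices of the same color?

A valid 2-coloring puts {Eli, Rae, Ivy, Viv, Tao, Wes} on one side and {Xia, Quy, Yui, Dee, Zed, Mia} on the other; every edge crosses between the two sides.

Yes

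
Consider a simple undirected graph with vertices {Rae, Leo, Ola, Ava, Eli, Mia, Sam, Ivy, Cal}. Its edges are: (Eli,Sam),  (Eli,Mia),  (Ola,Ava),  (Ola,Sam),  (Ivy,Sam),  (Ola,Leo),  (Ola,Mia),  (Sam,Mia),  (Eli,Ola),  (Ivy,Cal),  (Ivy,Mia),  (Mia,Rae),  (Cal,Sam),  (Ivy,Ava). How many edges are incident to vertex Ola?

Neighbors of Ola: Leo, Ava, Eli, Mia, Sam.

5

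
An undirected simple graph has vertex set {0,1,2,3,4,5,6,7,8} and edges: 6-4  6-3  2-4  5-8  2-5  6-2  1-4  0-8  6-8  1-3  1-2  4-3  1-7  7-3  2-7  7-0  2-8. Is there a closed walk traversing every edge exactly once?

Degrees: 0:2, 1:4, 2:6, 3:4, 4:4, 5:2, 6:4, 7:4, 8:4
All degrees are even and the non-isolated vertices are connected — an Eulerian circuit exists.

Yes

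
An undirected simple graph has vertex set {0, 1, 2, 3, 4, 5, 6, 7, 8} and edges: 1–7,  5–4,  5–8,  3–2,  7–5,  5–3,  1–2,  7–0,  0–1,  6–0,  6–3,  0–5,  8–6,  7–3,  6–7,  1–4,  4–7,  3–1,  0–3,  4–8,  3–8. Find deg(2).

2

Neighbors of 2: 1, 3.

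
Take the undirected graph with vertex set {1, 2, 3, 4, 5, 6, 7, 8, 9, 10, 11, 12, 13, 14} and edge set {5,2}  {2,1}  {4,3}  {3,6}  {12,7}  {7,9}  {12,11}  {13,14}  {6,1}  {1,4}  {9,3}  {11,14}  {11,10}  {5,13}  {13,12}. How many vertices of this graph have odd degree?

Degrees: 1:3, 2:2, 3:3, 4:2, 5:2, 6:2, 7:2, 8:0, 9:2, 10:1, 11:3, 12:3, 13:3, 14:2
Odd-degree vertices: 1, 3, 10, 11, 12, 13.

6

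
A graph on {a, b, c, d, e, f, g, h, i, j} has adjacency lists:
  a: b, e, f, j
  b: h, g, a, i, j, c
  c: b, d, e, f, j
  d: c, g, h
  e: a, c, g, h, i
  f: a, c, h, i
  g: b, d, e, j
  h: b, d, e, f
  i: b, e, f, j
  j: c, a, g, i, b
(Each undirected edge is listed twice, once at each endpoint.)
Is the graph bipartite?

The cycle c-b-j-c has length 3, which is odd, so the graph is not bipartite.

No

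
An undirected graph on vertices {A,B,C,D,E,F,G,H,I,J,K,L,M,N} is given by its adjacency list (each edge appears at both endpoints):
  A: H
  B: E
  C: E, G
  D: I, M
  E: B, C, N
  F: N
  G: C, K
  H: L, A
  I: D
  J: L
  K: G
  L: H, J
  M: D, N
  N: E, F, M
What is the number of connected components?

2

Component: {A, H, J, L}
Component: {B, C, D, E, F, G, I, K, M, N}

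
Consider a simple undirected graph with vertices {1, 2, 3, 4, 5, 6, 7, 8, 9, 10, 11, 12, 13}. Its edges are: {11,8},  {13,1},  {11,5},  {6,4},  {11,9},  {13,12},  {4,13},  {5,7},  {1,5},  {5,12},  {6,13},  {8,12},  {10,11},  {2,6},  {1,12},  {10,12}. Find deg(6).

Neighbors of 6: 2, 4, 13.

3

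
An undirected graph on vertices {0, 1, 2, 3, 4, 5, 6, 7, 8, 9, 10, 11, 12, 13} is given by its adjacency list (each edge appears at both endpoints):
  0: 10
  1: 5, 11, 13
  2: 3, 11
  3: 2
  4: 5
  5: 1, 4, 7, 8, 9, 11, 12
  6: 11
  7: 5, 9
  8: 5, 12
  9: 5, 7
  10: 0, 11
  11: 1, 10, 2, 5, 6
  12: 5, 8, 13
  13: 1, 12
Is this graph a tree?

|V| = 14, |E| = 17.
A tree on 14 vertices has exactly 13 edges; this graph has 17, so it contains a cycle and is not a tree.

No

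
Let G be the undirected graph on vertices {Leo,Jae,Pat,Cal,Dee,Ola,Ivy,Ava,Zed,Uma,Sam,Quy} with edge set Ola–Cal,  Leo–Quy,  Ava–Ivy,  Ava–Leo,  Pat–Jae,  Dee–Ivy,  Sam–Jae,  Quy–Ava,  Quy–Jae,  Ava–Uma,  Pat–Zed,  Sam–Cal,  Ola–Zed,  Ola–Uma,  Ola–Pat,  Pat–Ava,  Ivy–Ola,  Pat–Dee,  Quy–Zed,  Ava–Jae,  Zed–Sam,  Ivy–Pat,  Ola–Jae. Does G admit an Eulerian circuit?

No

Degrees: Leo:2, Jae:5, Pat:6, Cal:2, Dee:2, Ola:6, Ivy:4, Ava:6, Zed:4, Uma:2, Sam:3, Quy:4
Vertices with odd degree: Jae, Sam. An Eulerian circuit requires all degrees even.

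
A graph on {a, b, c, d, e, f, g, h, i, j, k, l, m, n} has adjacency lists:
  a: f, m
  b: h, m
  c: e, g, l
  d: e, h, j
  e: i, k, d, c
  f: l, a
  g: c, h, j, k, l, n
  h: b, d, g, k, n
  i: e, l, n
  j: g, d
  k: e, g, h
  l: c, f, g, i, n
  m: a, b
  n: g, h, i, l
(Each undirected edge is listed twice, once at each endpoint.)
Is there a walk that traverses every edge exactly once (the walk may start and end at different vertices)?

No

Degrees: a:2, b:2, c:3, d:3, e:4, f:2, g:6, h:5, i:3, j:2, k:3, l:5, m:2, n:4
Odd-degree vertices: c, d, h, i, k, l (6 total).
With 6 odd-degree vertices (more than two), no single trail can use every edge.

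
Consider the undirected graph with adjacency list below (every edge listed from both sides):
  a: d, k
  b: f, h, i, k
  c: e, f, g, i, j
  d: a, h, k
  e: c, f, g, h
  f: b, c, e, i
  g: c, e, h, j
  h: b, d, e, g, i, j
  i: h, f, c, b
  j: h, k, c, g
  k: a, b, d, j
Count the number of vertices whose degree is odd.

2

Degrees: a:2, b:4, c:5, d:3, e:4, f:4, g:4, h:6, i:4, j:4, k:4
Odd-degree vertices: c, d.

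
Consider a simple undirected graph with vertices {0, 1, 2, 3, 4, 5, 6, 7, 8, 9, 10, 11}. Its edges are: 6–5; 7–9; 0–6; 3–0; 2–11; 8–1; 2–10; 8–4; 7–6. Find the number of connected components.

Component: {1, 4, 8}
Component: {2, 10, 11}
Component: {0, 3, 5, 6, 7, 9}

3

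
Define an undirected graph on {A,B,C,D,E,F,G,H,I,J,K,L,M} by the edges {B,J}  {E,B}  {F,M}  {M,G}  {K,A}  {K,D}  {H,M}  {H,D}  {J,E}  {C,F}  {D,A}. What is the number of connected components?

Component: {I}
Component: {L}
Component: {B, E, J}
Component: {A, C, D, F, G, H, K, M}

4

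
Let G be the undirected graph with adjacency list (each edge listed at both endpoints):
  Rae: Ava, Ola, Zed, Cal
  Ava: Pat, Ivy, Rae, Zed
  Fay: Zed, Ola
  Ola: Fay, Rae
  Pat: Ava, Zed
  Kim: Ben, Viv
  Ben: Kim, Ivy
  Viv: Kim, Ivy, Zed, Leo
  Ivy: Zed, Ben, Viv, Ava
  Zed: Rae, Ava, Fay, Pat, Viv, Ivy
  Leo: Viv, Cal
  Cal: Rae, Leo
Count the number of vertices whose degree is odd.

Degrees: Rae:4, Ava:4, Fay:2, Ola:2, Pat:2, Kim:2, Ben:2, Viv:4, Ivy:4, Zed:6, Leo:2, Cal:2
Odd-degree vertices: none.

0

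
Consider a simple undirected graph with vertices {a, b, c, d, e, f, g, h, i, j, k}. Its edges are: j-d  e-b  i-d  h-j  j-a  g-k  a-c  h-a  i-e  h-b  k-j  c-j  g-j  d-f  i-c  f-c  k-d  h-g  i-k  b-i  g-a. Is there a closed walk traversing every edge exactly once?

No

Degrees: a:4, b:3, c:4, d:4, e:2, f:2, g:4, h:4, i:5, j:6, k:4
Vertices with odd degree: b, i. An Eulerian circuit requires all degrees even.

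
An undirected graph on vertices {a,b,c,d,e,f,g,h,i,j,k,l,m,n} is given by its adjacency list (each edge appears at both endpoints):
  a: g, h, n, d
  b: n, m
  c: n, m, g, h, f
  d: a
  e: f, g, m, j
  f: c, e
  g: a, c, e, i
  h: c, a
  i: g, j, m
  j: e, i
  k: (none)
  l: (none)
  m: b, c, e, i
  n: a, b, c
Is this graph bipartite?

Yes

A valid 2-coloring puts {d, f, g, h, j, k, l, m, n} on one side and {a, b, c, e, i} on the other; every edge crosses between the two sides.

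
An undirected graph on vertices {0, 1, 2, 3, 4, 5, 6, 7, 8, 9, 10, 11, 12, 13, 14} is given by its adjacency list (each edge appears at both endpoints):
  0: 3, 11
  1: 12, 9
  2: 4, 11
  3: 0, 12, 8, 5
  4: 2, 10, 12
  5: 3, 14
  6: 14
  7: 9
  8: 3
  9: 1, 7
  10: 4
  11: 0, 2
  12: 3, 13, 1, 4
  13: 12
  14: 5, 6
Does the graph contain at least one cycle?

Yes

|V| = 15, |E| = 15, number of components = 1.
One cycle is 0-3-12-4-2-11-0.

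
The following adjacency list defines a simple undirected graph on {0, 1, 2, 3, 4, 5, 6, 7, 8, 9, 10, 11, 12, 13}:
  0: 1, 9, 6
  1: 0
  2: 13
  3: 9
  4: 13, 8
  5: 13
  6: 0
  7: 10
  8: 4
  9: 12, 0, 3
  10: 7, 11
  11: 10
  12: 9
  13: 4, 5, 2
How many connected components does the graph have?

Component: {7, 10, 11}
Component: {2, 4, 5, 8, 13}
Component: {0, 1, 3, 6, 9, 12}

3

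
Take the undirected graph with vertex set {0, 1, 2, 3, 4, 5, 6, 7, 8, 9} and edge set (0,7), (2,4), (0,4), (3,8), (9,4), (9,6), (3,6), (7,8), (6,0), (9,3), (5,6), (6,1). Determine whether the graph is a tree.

|V| = 10, |E| = 12.
Connected but with 12 > 9 edges, so it has a cycle and is not a tree.

No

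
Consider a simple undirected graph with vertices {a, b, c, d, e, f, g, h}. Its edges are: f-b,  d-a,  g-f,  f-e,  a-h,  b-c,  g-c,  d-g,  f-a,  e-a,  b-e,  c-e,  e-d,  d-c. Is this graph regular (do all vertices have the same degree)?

No

Degrees: a:4, b:3, c:4, d:4, e:5, f:4, g:3, h:1
Vertex h has degree 1 while e has degree 5, so the graph is not regular.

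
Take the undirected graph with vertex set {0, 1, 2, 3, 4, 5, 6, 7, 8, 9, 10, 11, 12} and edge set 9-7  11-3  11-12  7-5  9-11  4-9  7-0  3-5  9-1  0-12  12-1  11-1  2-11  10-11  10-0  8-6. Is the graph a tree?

|V| = 13, |E| = 16.
It is not connected, so it is not a tree.

No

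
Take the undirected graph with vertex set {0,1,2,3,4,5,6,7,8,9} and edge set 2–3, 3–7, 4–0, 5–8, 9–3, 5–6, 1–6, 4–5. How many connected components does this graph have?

2

Component: {2, 3, 7, 9}
Component: {0, 1, 4, 5, 6, 8}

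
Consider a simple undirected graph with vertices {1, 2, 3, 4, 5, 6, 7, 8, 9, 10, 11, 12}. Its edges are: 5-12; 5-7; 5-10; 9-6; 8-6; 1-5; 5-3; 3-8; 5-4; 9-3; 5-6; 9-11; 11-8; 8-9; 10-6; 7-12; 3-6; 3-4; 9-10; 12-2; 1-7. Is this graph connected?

Starting from 1 and exploring outward reaches every vertex (1, 5, 7, 3, 12, 10, 4, 6, 9, 8, 2, 11); the graph is connected.

Yes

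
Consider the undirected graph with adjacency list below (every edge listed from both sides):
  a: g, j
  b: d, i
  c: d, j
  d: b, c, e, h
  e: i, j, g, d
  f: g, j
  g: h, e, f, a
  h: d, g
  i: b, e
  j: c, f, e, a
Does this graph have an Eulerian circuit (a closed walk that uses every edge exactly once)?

Degrees: a:2, b:2, c:2, d:4, e:4, f:2, g:4, h:2, i:2, j:4
Every vertex has even degree and the edges form a single connected piece, so an Eulerian circuit exists.

Yes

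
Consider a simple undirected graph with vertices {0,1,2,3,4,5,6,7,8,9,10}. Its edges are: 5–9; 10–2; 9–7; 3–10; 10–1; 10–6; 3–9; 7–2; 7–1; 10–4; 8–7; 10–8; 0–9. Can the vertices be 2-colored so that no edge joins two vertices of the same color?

The cycle 3-9-7-1-10-3 has length 5, which is odd, so the graph is not bipartite.

No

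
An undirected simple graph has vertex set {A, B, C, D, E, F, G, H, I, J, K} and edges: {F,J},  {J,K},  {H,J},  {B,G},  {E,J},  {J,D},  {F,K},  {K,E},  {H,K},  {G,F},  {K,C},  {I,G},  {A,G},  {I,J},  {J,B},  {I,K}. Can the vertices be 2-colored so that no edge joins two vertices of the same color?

No

The cycle I-J-K-I has length 3, which is odd, so the graph is not bipartite.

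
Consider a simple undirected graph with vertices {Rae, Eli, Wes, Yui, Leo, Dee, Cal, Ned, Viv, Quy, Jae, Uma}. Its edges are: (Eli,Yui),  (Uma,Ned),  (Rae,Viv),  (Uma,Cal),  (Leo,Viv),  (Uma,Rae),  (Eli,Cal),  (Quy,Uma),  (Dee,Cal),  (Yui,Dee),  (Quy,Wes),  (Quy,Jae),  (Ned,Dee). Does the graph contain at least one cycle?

Yes

|V| = 12, |E| = 13, number of components = 1.
One cycle is Cal-Dee-Yui-Eli-Cal.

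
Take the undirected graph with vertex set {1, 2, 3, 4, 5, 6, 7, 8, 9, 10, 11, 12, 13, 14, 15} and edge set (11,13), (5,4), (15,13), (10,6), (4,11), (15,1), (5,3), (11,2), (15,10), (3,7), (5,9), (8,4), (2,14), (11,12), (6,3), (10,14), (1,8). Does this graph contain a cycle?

|V| = 15, |E| = 17, number of components = 1.
One cycle is 4-11-2-14-10-6-3-5-4.

Yes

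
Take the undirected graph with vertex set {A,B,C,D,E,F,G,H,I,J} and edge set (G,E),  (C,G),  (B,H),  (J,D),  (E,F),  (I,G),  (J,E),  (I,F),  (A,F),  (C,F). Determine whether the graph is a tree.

No

|V| = 10, |E| = 10.
It splits into 2 components, so it cannot be a tree.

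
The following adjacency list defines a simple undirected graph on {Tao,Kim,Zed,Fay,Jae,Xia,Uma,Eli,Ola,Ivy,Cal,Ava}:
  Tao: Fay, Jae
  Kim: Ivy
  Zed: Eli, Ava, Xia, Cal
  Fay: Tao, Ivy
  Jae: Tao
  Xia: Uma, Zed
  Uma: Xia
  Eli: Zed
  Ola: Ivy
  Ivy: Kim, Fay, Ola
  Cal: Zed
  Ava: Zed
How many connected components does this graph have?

2

Component: {Tao, Kim, Fay, Jae, Ola, Ivy}
Component: {Zed, Xia, Uma, Eli, Cal, Ava}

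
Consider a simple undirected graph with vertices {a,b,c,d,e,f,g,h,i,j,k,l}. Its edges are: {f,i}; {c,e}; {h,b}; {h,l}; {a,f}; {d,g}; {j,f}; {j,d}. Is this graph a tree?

|V| = 12, |E| = 8.
It splits into 4 components, so it cannot be a tree.

No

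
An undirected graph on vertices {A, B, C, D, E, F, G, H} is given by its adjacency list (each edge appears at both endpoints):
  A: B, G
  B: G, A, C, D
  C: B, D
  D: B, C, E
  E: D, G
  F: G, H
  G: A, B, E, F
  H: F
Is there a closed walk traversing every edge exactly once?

No

Degrees: A:2, B:4, C:2, D:3, E:2, F:2, G:4, H:1
D, H have odd degree; an Eulerian circuit needs every degree to be even, so none exists.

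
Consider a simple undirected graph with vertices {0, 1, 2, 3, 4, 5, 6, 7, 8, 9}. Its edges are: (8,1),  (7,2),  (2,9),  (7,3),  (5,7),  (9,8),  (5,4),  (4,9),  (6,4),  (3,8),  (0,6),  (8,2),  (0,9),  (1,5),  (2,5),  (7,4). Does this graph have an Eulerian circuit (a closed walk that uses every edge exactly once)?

Degrees: 0:2, 1:2, 2:4, 3:2, 4:4, 5:4, 6:2, 7:4, 8:4, 9:4
All degrees are even and the non-isolated vertices are connected — an Eulerian circuit exists.

Yes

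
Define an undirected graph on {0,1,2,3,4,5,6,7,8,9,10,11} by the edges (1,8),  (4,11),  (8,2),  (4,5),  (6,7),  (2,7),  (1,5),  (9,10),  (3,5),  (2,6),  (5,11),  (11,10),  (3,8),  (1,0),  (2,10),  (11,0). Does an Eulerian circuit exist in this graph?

Degrees: 0:2, 1:3, 2:4, 3:2, 4:2, 5:4, 6:2, 7:2, 8:3, 9:1, 10:3, 11:4
1, 8, 9, 10 have odd degree; an Eulerian circuit needs every degree to be even, so none exists.

No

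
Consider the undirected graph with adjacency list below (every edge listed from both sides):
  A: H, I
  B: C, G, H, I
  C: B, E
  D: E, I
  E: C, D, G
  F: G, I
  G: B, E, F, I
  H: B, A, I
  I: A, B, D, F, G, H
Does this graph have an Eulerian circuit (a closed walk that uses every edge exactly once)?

Degrees: A:2, B:4, C:2, D:2, E:3, F:2, G:4, H:3, I:6
E, H have odd degree; an Eulerian circuit needs every degree to be even, so none exists.

No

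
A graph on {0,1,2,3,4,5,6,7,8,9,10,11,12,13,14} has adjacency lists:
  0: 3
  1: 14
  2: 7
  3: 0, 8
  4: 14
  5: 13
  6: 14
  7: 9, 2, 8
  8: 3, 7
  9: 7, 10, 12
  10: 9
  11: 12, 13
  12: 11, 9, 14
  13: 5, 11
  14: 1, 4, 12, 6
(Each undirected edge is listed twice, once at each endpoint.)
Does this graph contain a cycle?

The graph has 15 vertices, 14 edges, and 1 connected component.
A forest on 15 vertices with 1 component has exactly 14 edges, which matches — so no cycle.

No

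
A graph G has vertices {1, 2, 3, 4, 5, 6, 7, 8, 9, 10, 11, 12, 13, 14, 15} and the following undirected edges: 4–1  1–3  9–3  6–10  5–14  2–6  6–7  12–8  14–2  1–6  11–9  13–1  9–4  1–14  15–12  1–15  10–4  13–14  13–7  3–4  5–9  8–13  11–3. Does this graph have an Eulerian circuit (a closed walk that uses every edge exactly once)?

Degrees: 1:6, 2:2, 3:4, 4:4, 5:2, 6:4, 7:2, 8:2, 9:4, 10:2, 11:2, 12:2, 13:4, 14:4, 15:2
All degrees are even and the non-isolated vertices are connected — an Eulerian circuit exists.

Yes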